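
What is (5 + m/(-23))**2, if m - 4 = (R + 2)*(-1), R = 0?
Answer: 12769/529 ≈ 24.138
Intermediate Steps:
m = 2 (m = 4 + (0 + 2)*(-1) = 4 + 2*(-1) = 4 - 2 = 2)
(5 + m/(-23))**2 = (5 + 2/(-23))**2 = (5 + 2*(-1/23))**2 = (5 - 2/23)**2 = (113/23)**2 = 12769/529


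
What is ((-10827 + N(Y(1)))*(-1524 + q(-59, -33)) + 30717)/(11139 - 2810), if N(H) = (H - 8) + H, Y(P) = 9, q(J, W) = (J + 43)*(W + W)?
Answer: 5093073/8329 ≈ 611.49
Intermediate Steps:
q(J, W) = 2*W*(43 + J) (q(J, W) = (43 + J)*(2*W) = 2*W*(43 + J))
N(H) = -8 + 2*H (N(H) = (-8 + H) + H = -8 + 2*H)
((-10827 + N(Y(1)))*(-1524 + q(-59, -33)) + 30717)/(11139 - 2810) = ((-10827 + (-8 + 2*9))*(-1524 + 2*(-33)*(43 - 59)) + 30717)/(11139 - 2810) = ((-10827 + (-8 + 18))*(-1524 + 2*(-33)*(-16)) + 30717)/8329 = ((-10827 + 10)*(-1524 + 1056) + 30717)*(1/8329) = (-10817*(-468) + 30717)*(1/8329) = (5062356 + 30717)*(1/8329) = 5093073*(1/8329) = 5093073/8329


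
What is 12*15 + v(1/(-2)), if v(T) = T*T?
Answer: 721/4 ≈ 180.25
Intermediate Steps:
v(T) = T**2
12*15 + v(1/(-2)) = 12*15 + (1/(-2))**2 = 180 + (1*(-1/2))**2 = 180 + (-1/2)**2 = 180 + 1/4 = 721/4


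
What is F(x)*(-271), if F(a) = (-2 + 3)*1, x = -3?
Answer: -271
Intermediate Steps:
F(a) = 1 (F(a) = 1*1 = 1)
F(x)*(-271) = 1*(-271) = -271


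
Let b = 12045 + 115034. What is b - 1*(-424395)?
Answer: 551474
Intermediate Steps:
b = 127079
b - 1*(-424395) = 127079 - 1*(-424395) = 127079 + 424395 = 551474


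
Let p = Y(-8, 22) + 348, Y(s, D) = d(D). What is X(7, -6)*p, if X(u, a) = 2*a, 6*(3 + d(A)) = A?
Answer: -4184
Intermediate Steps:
d(A) = -3 + A/6
Y(s, D) = -3 + D/6
p = 1046/3 (p = (-3 + (1/6)*22) + 348 = (-3 + 11/3) + 348 = 2/3 + 348 = 1046/3 ≈ 348.67)
X(7, -6)*p = (2*(-6))*(1046/3) = -12*1046/3 = -4184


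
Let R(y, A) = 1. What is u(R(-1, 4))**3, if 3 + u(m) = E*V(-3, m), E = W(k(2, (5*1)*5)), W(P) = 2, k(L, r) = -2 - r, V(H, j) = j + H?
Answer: -343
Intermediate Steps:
V(H, j) = H + j
E = 2
u(m) = -9 + 2*m (u(m) = -3 + 2*(-3 + m) = -3 + (-6 + 2*m) = -9 + 2*m)
u(R(-1, 4))**3 = (-9 + 2*1)**3 = (-9 + 2)**3 = (-7)**3 = -343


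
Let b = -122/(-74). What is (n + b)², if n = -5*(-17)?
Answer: 10278436/1369 ≈ 7508.0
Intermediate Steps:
n = 85
b = 61/37 (b = -122*(-1/74) = 61/37 ≈ 1.6486)
(n + b)² = (85 + 61/37)² = (3206/37)² = 10278436/1369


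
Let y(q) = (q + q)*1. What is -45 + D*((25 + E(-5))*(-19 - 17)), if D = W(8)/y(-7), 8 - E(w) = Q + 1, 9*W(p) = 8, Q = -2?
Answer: 229/7 ≈ 32.714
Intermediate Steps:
W(p) = 8/9 (W(p) = (⅑)*8 = 8/9)
E(w) = 9 (E(w) = 8 - (-2 + 1) = 8 - 1*(-1) = 8 + 1 = 9)
y(q) = 2*q (y(q) = (2*q)*1 = 2*q)
D = -4/63 (D = 8/(9*((2*(-7)))) = (8/9)/(-14) = (8/9)*(-1/14) = -4/63 ≈ -0.063492)
-45 + D*((25 + E(-5))*(-19 - 17)) = -45 - 4*(25 + 9)*(-19 - 17)/63 = -45 - 136*(-36)/63 = -45 - 4/63*(-1224) = -45 + 544/7 = 229/7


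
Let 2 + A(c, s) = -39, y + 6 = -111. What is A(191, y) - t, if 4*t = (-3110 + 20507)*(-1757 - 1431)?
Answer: 13865368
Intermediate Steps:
y = -117 (y = -6 - 111 = -117)
A(c, s) = -41 (A(c, s) = -2 - 39 = -41)
t = -13865409 (t = ((-3110 + 20507)*(-1757 - 1431))/4 = (17397*(-3188))/4 = (¼)*(-55461636) = -13865409)
A(191, y) - t = -41 - 1*(-13865409) = -41 + 13865409 = 13865368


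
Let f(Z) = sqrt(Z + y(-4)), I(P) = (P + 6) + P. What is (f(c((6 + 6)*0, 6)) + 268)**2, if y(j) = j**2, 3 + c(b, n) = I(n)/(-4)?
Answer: (536 + sqrt(34))**2/4 ≈ 73395.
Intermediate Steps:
I(P) = 6 + 2*P (I(P) = (6 + P) + P = 6 + 2*P)
c(b, n) = -9/2 - n/2 (c(b, n) = -3 + (6 + 2*n)/(-4) = -3 + (6 + 2*n)*(-1/4) = -3 + (-3/2 - n/2) = -9/2 - n/2)
f(Z) = sqrt(16 + Z) (f(Z) = sqrt(Z + (-4)**2) = sqrt(Z + 16) = sqrt(16 + Z))
(f(c((6 + 6)*0, 6)) + 268)**2 = (sqrt(16 + (-9/2 - 1/2*6)) + 268)**2 = (sqrt(16 + (-9/2 - 3)) + 268)**2 = (sqrt(16 - 15/2) + 268)**2 = (sqrt(17/2) + 268)**2 = (sqrt(34)/2 + 268)**2 = (268 + sqrt(34)/2)**2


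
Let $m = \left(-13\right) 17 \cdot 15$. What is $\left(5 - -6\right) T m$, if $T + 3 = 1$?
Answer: $72930$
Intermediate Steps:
$T = -2$ ($T = -3 + 1 = -2$)
$m = -3315$ ($m = \left(-221\right) 15 = -3315$)
$\left(5 - -6\right) T m = \left(5 - -6\right) \left(-2\right) \left(-3315\right) = \left(5 + 6\right) \left(-2\right) \left(-3315\right) = 11 \left(-2\right) \left(-3315\right) = \left(-22\right) \left(-3315\right) = 72930$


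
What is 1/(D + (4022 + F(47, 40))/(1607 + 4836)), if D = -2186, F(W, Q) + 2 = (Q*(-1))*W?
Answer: -6443/14082258 ≈ -0.00045753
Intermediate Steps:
F(W, Q) = -2 - Q*W (F(W, Q) = -2 + (Q*(-1))*W = -2 + (-Q)*W = -2 - Q*W)
1/(D + (4022 + F(47, 40))/(1607 + 4836)) = 1/(-2186 + (4022 + (-2 - 1*40*47))/(1607 + 4836)) = 1/(-2186 + (4022 + (-2 - 1880))/6443) = 1/(-2186 + (4022 - 1882)*(1/6443)) = 1/(-2186 + 2140*(1/6443)) = 1/(-2186 + 2140/6443) = 1/(-14082258/6443) = -6443/14082258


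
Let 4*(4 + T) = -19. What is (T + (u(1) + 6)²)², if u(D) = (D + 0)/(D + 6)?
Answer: 32273761/38416 ≈ 840.11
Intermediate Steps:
u(D) = D/(6 + D)
T = -35/4 (T = -4 + (¼)*(-19) = -4 - 19/4 = -35/4 ≈ -8.7500)
(T + (u(1) + 6)²)² = (-35/4 + (1/(6 + 1) + 6)²)² = (-35/4 + (1/7 + 6)²)² = (-35/4 + (1*(⅐) + 6)²)² = (-35/4 + (⅐ + 6)²)² = (-35/4 + (43/7)²)² = (-35/4 + 1849/49)² = (5681/196)² = 32273761/38416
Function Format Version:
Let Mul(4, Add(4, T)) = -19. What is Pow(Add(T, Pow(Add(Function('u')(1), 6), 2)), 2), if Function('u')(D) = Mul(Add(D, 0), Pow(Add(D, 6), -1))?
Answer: Rational(32273761, 38416) ≈ 840.11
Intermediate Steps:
Function('u')(D) = Mul(D, Pow(Add(6, D), -1))
T = Rational(-35, 4) (T = Add(-4, Mul(Rational(1, 4), -19)) = Add(-4, Rational(-19, 4)) = Rational(-35, 4) ≈ -8.7500)
Pow(Add(T, Pow(Add(Function('u')(1), 6), 2)), 2) = Pow(Add(Rational(-35, 4), Pow(Add(Mul(1, Pow(Add(6, 1), -1)), 6), 2)), 2) = Pow(Add(Rational(-35, 4), Pow(Add(Mul(1, Pow(7, -1)), 6), 2)), 2) = Pow(Add(Rational(-35, 4), Pow(Add(Mul(1, Rational(1, 7)), 6), 2)), 2) = Pow(Add(Rational(-35, 4), Pow(Add(Rational(1, 7), 6), 2)), 2) = Pow(Add(Rational(-35, 4), Pow(Rational(43, 7), 2)), 2) = Pow(Add(Rational(-35, 4), Rational(1849, 49)), 2) = Pow(Rational(5681, 196), 2) = Rational(32273761, 38416)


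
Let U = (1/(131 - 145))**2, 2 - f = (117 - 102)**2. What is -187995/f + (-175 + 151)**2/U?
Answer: 25363803/223 ≈ 1.1374e+5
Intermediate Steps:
f = -223 (f = 2 - (117 - 102)**2 = 2 - 1*15**2 = 2 - 1*225 = 2 - 225 = -223)
U = 1/196 (U = (1/(-14))**2 = (-1/14)**2 = 1/196 ≈ 0.0051020)
-187995/f + (-175 + 151)**2/U = -187995/(-223) + (-175 + 151)**2/(1/196) = -187995*(-1/223) + (-24)**2*196 = 187995/223 + 576*196 = 187995/223 + 112896 = 25363803/223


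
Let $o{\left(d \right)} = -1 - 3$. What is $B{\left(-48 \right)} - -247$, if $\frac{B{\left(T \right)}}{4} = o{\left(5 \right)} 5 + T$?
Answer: $-25$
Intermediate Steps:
$o{\left(d \right)} = -4$ ($o{\left(d \right)} = -1 - 3 = -4$)
$B{\left(T \right)} = -80 + 4 T$ ($B{\left(T \right)} = 4 \left(\left(-4\right) 5 + T\right) = 4 \left(-20 + T\right) = -80 + 4 T$)
$B{\left(-48 \right)} - -247 = \left(-80 + 4 \left(-48\right)\right) - -247 = \left(-80 - 192\right) + 247 = -272 + 247 = -25$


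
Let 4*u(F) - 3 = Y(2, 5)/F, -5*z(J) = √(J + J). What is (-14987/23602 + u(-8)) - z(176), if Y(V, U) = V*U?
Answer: -37289/188816 + 4*√22/5 ≈ 3.5548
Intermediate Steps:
Y(V, U) = U*V
z(J) = -√2*√J/5 (z(J) = -√(J + J)/5 = -√2*√J/5)
u(F) = ¾ + 5/(2*F) (u(F) = ¾ + ((5*2)/F)/4 = ¾ + (10/F)/4 = ¾ + 5/(2*F))
(-14987/23602 + u(-8)) - z(176) = (-14987/23602 + (¼)*(10 + 3*(-8))/(-8)) - (-1)*√2*√176/5 = (-14987*1/23602 + (¼)*(-⅛)*(10 - 24)) - (-1)*√2*4*√11/5 = (-14987/23602 + (¼)*(-⅛)*(-14)) - (-4)*√22/5 = (-14987/23602 + 7/16) + 4*√22/5 = -37289/188816 + 4*√22/5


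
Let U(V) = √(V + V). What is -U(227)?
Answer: -√454 ≈ -21.307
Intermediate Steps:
U(V) = √2*√V (U(V) = √(2*V) = √2*√V)
-U(227) = -√2*√227 = -√454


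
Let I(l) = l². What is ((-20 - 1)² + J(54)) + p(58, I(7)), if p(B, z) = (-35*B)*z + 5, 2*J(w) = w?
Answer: -98997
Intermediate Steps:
J(w) = w/2
p(B, z) = 5 - 35*B*z (p(B, z) = -35*B*z + 5 = 5 - 35*B*z)
((-20 - 1)² + J(54)) + p(58, I(7)) = ((-20 - 1)² + (½)*54) + (5 - 35*58*7²) = ((-21)² + 27) + (5 - 35*58*49) = (441 + 27) + (5 - 99470) = 468 - 99465 = -98997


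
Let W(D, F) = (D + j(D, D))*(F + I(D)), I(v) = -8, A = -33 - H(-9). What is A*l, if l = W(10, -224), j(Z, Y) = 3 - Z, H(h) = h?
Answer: 16704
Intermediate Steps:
A = -24 (A = -33 - 1*(-9) = -33 + 9 = -24)
W(D, F) = -24 + 3*F (W(D, F) = (D + (3 - D))*(F - 8) = 3*(-8 + F) = -24 + 3*F)
l = -696 (l = -24 + 3*(-224) = -24 - 672 = -696)
A*l = -24*(-696) = 16704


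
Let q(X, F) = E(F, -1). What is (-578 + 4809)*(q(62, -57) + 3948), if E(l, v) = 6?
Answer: 16729374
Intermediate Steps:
q(X, F) = 6
(-578 + 4809)*(q(62, -57) + 3948) = (-578 + 4809)*(6 + 3948) = 4231*3954 = 16729374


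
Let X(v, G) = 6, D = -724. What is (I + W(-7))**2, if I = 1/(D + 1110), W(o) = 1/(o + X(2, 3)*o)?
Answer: 113569/357739396 ≈ 0.00031746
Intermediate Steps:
W(o) = 1/(7*o) (W(o) = 1/(o + 6*o) = 1/(7*o))
I = 1/386 (I = 1/(-724 + 1110) = 1/386 ≈ 0.0025907)
(I + W(-7))**2 = (1/386 + (1/7)/(-7))**2 = (1/386 + (1/7)*(-1/7))**2 = (1/386 - 1/49)**2 = (-337/18914)**2 = 113569/357739396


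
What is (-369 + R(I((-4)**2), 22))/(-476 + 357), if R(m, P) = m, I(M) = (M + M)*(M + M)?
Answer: -655/119 ≈ -5.5042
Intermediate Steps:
I(M) = 4*M**2 (I(M) = (2*M)*(2*M) = 4*M**2)
(-369 + R(I((-4)**2), 22))/(-476 + 357) = (-369 + 4*((-4)**2)**2)/(-476 + 357) = (-369 + 4*16**2)/(-119) = (-369 + 4*256)*(-1/119) = (-369 + 1024)*(-1/119) = 655*(-1/119) = -655/119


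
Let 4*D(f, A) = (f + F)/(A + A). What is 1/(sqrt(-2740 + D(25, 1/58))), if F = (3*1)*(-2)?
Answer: -2*I*sqrt(10409)/10409 ≈ -0.019603*I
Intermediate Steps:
F = -6 (F = 3*(-2) = -6)
D(f, A) = (-6 + f)/(8*A) (D(f, A) = ((f - 6)/(A + A))/4 = ((-6 + f)/((2*A)))/4 = ((-6 + f)*(1/(2*A)))/4 = ((-6 + f)/(2*A))/4 = (-6 + f)/(8*A))
1/(sqrt(-2740 + D(25, 1/58))) = 1/(sqrt(-2740 + (-6 + 25)/(8*(1/58)))) = 1/(sqrt(-2740 + (1/8)*19/(1/58))) = 1/(sqrt(-2740 + (1/8)*58*19)) = 1/(sqrt(-2740 + 551/4)) = 1/(sqrt(-10409/4)) = 1/(I*sqrt(10409)/2) = -2*I*sqrt(10409)/10409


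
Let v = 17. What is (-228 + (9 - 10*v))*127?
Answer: -49403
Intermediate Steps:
(-228 + (9 - 10*v))*127 = (-228 + (9 - 10*17))*127 = (-228 + (9 - 170))*127 = (-228 - 161)*127 = -389*127 = -49403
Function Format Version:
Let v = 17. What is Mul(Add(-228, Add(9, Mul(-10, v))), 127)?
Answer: -49403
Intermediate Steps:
Mul(Add(-228, Add(9, Mul(-10, v))), 127) = Mul(Add(-228, Add(9, Mul(-10, 17))), 127) = Mul(Add(-228, Add(9, -170)), 127) = Mul(Add(-228, -161), 127) = Mul(-389, 127) = -49403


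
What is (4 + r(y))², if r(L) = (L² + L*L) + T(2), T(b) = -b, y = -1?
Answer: 16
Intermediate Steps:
r(L) = -2 + 2*L² (r(L) = (L² + L*L) - 1*2 = (L² + L²) - 2 = 2*L² - 2 = -2 + 2*L²)
(4 + r(y))² = (4 + (-2 + 2*(-1)²))² = (4 + (-2 + 2*1))² = (4 + (-2 + 2))² = (4 + 0)² = 4² = 16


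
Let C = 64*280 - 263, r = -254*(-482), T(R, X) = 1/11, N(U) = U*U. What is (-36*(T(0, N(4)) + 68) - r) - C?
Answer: -1567899/11 ≈ -1.4254e+5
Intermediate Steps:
N(U) = U²
T(R, X) = 1/11
r = 122428
C = 17657 (C = 17920 - 263 = 17657)
(-36*(T(0, N(4)) + 68) - r) - C = (-36*(1/11 + 68) - 1*122428) - 1*17657 = (-36*749/11 - 122428) - 17657 = (-26964/11 - 122428) - 17657 = -1373672/11 - 17657 = -1567899/11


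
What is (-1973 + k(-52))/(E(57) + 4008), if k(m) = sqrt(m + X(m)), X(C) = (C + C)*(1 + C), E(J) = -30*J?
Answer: -1973/2298 + sqrt(1313)/1149 ≈ -0.82704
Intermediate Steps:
X(C) = 2*C*(1 + C) (X(C) = (2*C)*(1 + C) = 2*C*(1 + C))
k(m) = sqrt(m + 2*m*(1 + m))
(-1973 + k(-52))/(E(57) + 4008) = (-1973 + sqrt(-52*(3 + 2*(-52))))/(-30*57 + 4008) = (-1973 + sqrt(-52*(3 - 104)))/(-1710 + 4008) = (-1973 + sqrt(-52*(-101)))/2298 = (-1973 + sqrt(5252))*(1/2298) = (-1973 + 2*sqrt(1313))*(1/2298) = -1973/2298 + sqrt(1313)/1149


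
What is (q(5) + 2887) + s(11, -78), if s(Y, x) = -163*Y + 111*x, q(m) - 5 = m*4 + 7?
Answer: -7532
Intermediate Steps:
q(m) = 12 + 4*m (q(m) = 5 + (m*4 + 7) = 5 + (4*m + 7) = 5 + (7 + 4*m) = 12 + 4*m)
(q(5) + 2887) + s(11, -78) = ((12 + 4*5) + 2887) + (-163*11 + 111*(-78)) = ((12 + 20) + 2887) + (-1793 - 8658) = (32 + 2887) - 10451 = 2919 - 10451 = -7532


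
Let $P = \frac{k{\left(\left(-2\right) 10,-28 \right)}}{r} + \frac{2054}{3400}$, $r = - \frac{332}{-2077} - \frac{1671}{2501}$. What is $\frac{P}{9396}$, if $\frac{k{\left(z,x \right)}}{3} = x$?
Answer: $\frac{148899443929}{8434919804400} \approx 0.017653$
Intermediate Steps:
$r = - \frac{2640335}{5194577}$ ($r = \left(-332\right) \left(- \frac{1}{2077}\right) - \frac{1671}{2501} = \frac{332}{2077} - \frac{1671}{2501} = - \frac{2640335}{5194577} \approx -0.50829$)
$k{\left(z,x \right)} = 3 x$
$P = \frac{148899443929}{897713900}$ ($P = \frac{3 \left(-28\right)}{- \frac{2640335}{5194577}} + \frac{2054}{3400} = \left(-84\right) \left(- \frac{5194577}{2640335}\right) + 2054 \cdot \frac{1}{3400} = \frac{436344468}{2640335} + \frac{1027}{1700} = \frac{148899443929}{897713900} \approx 165.87$)
$\frac{P}{9396} = \frac{148899443929}{897713900 \cdot 9396} = \frac{148899443929}{897713900} \cdot \frac{1}{9396} = \frac{148899443929}{8434919804400}$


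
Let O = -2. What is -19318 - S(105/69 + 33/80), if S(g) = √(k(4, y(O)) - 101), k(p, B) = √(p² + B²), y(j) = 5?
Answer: -19318 - I*√(101 - √41) ≈ -19318.0 - 9.7261*I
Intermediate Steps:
k(p, B) = √(B² + p²)
S(g) = √(-101 + √41) (S(g) = √(√(5² + 4²) - 101) = √(√(25 + 16) - 101) = √(√41 - 101) = √(-101 + √41))
-19318 - S(105/69 + 33/80) = -19318 - √(-101 + √41)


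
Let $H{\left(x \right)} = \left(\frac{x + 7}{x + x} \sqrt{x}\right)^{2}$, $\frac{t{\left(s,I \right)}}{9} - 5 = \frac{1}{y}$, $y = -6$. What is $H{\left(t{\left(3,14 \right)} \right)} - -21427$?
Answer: $\frac{14923393}{696} \approx 21442.0$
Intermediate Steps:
$t{\left(s,I \right)} = \frac{87}{2}$ ($t{\left(s,I \right)} = 45 + \frac{9}{-6} = 45 + 9 \left(- \frac{1}{6}\right) = 45 - \frac{3}{2} = \frac{87}{2}$)
$H{\left(x \right)} = \frac{\left(7 + x\right)^{2}}{4 x}$ ($H{\left(x \right)} = \left(\frac{7 + x}{2 x} \sqrt{x}\right)^{2} = \left(\frac{7 + x}{2 \sqrt{x}}\right)^{2} = \frac{\left(7 + x\right)^{2}}{4 x}$)
$H{\left(t{\left(3,14 \right)} \right)} - -21427 = \frac{\left(7 + \frac{87}{2}\right)^{2}}{4 \cdot \frac{87}{2}} - -21427 = \frac{1}{4} \cdot \frac{2}{87} \left(\frac{101}{2}\right)^{2} + 21427 = \frac{1}{4} \cdot \frac{2}{87} \cdot \frac{10201}{4} + 21427 = \frac{10201}{696} + 21427 = \frac{14923393}{696}$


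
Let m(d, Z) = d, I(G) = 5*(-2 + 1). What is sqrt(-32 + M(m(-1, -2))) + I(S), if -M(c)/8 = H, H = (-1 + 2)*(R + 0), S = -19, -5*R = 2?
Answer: -5 + 12*I*sqrt(5)/5 ≈ -5.0 + 5.3666*I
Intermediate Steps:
R = -2/5 (R = -1/5*2 = -2/5 ≈ -0.40000)
I(G) = -5 (I(G) = 5*(-1) = -5)
H = -2/5 (H = (-1 + 2)*(-2/5 + 0) = 1*(-2/5) = -2/5 ≈ -0.40000)
M(c) = 16/5 (M(c) = -8*(-2/5) = 16/5)
sqrt(-32 + M(m(-1, -2))) + I(S) = sqrt(-32 + 16/5) - 5 = sqrt(-144/5) - 5 = 12*I*sqrt(5)/5 - 5 = -5 + 12*I*sqrt(5)/5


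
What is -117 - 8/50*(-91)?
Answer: -2561/25 ≈ -102.44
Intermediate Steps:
-117 - 8/50*(-91) = -117 - 8*1/50*(-91) = -117 - 4/25*(-91) = -117 + 364/25 = -2561/25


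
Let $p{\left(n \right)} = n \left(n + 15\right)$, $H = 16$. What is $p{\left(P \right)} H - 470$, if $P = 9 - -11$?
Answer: $10730$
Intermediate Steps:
$P = 20$ ($P = 9 + 11 = 20$)
$p{\left(n \right)} = n \left(15 + n\right)$
$p{\left(P \right)} H - 470 = 20 \left(15 + 20\right) 16 - 470 = 20 \cdot 35 \cdot 16 - 470 = 700 \cdot 16 - 470 = 11200 - 470 = 10730$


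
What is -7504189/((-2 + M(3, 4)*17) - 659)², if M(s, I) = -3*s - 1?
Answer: -7504189/690561 ≈ -10.867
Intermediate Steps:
M(s, I) = -1 - 3*s
-7504189/((-2 + M(3, 4)*17) - 659)² = -7504189/((-2 + (-1 - 3*3)*17) - 659)² = -7504189/((-2 + (-1 - 9)*17) - 659)² = -7504189/((-2 - 10*17) - 659)² = -7504189/((-2 - 170) - 659)² = -7504189/(-172 - 659)² = -7504189/((-831)²) = -7504189/690561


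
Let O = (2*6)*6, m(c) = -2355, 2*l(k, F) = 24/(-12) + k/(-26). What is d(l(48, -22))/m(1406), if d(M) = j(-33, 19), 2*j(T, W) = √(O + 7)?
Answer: -√79/4710 ≈ -0.0018871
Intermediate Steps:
l(k, F) = -1 - k/52 (l(k, F) = (24/(-12) + k/(-26))/2 = (24*(-1/12) + k*(-1/26))/2 = (-2 - k/26)/2 = -1 - k/52)
O = 72 (O = 12*6 = 72)
j(T, W) = √79/2 (j(T, W) = √(72 + 7)/2 = √79/2)
d(M) = √79/2
d(l(48, -22))/m(1406) = (√79/2)/(-2355) = (√79/2)*(-1/2355) = -√79/4710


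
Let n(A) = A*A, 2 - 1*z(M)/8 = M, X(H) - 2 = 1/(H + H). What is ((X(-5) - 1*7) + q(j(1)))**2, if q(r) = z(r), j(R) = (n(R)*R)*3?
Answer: 17161/100 ≈ 171.61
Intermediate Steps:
X(H) = 2 + 1/(2*H) (X(H) = 2 + 1/(H + H) = 2 + 1/(2*H))
z(M) = 16 - 8*M
n(A) = A**2
j(R) = 3*R**3 (j(R) = (R**2*R)*3 = R**3*3 = 3*R**3)
q(r) = 16 - 8*r
((X(-5) - 1*7) + q(j(1)))**2 = (((2 + (1/2)/(-5)) - 1*7) + (16 - 24*1**3))**2 = (((2 + (1/2)*(-1/5)) - 7) + (16 - 24))**2 = (((2 - 1/10) - 7) + (16 - 8*3))**2 = ((19/10 - 7) + (16 - 24))**2 = (-51/10 - 8)**2 = (-131/10)**2 = 17161/100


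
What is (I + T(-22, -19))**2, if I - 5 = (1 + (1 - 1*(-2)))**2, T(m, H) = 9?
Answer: 900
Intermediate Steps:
I = 21 (I = 5 + (1 + (1 - 1*(-2)))**2 = 5 + (1 + (1 + 2))**2 = 5 + (1 + 3)**2 = 5 + 4**2 = 5 + 16 = 21)
(I + T(-22, -19))**2 = (21 + 9)**2 = 30**2 = 900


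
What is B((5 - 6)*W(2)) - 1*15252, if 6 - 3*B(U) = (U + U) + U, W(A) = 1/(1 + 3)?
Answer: -60999/4 ≈ -15250.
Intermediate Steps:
W(A) = ¼ (W(A) = 1/4 = ¼)
B(U) = 2 - U (B(U) = 2 - ((U + U) + U)/3 = 2 - (2*U + U)/3 = 2 - U)
B((5 - 6)*W(2)) - 1*15252 = (2 - (5 - 6)/4) - 1*15252 = (2 - (-1)/4) - 15252 = (2 - 1*(-¼)) - 15252 = (2 + ¼) - 15252 = 9/4 - 15252 = -60999/4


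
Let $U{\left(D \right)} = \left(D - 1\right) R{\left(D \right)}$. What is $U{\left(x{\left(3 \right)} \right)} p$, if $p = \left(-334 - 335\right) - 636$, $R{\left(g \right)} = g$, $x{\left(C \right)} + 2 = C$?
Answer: $0$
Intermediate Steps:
$x{\left(C \right)} = -2 + C$
$p = -1305$ ($p = -669 - 636 = -1305$)
$U{\left(D \right)} = D \left(-1 + D\right)$ ($U{\left(D \right)} = \left(D - 1\right) D = \left(-1 + D\right) D = D \left(-1 + D\right)$)
$U{\left(x{\left(3 \right)} \right)} p = \left(-2 + 3\right) \left(-1 + \left(-2 + 3\right)\right) \left(-1305\right) = 1 \left(-1 + 1\right) \left(-1305\right) = 1 \cdot 0 \left(-1305\right) = 0 \left(-1305\right) = 0$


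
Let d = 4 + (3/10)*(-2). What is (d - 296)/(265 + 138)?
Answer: -1463/2015 ≈ -0.72605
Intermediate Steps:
d = 17/5 (d = 4 + (3*(⅒))*(-2) = 4 + (3/10)*(-2) = 4 - ⅗ = 17/5 ≈ 3.4000)
(d - 296)/(265 + 138) = (17/5 - 296)/(265 + 138) = -1463/5/403 = -1463/5*1/403 = -1463/2015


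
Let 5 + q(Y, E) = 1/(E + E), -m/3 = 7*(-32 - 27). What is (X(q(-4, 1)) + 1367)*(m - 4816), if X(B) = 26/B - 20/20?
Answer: -43789634/9 ≈ -4.8655e+6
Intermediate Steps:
m = 1239 (m = -21*(-32 - 27) = -21*(-59) = -3*(-413) = 1239)
q(Y, E) = -5 + 1/(2*E) (q(Y, E) = -5 + 1/(E + E) = -5 + 1/(2*E))
X(B) = -1 + 26/B (X(B) = 26/B - 20*1/20 = 26/B - 1 = -1 + 26/B)
(X(q(-4, 1)) + 1367)*(m - 4816) = ((26 - (-5 + (½)/1))/(-5 + (½)/1) + 1367)*(1239 - 4816) = ((26 - (-5 + (½)*1))/(-5 + (½)*1) + 1367)*(-3577) = ((26 - (-5 + ½))/(-5 + ½) + 1367)*(-3577) = ((26 - 1*(-9/2))/(-9/2) + 1367)*(-3577) = (-2*(26 + 9/2)/9 + 1367)*(-3577) = (-2/9*61/2 + 1367)*(-3577) = (-61/9 + 1367)*(-3577) = (12242/9)*(-3577) = -43789634/9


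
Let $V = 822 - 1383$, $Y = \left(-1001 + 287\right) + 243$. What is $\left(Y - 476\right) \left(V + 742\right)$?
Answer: $-171407$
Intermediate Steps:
$Y = -471$ ($Y = -714 + 243 = -471$)
$V = -561$
$\left(Y - 476\right) \left(V + 742\right) = \left(-471 - 476\right) \left(-561 + 742\right) = \left(-471 - 476\right) 181 = \left(-947\right) 181 = -171407$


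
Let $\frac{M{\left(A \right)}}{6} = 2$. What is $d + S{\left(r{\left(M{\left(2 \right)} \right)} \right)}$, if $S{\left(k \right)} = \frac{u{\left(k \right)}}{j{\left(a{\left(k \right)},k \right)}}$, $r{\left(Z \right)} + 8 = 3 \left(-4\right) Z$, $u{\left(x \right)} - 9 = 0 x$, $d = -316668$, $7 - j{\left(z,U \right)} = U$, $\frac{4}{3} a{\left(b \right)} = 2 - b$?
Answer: $- \frac{16783401}{53} \approx -3.1667 \cdot 10^{5}$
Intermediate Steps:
$a{\left(b \right)} = \frac{3}{2} - \frac{3 b}{4}$ ($a{\left(b \right)} = \frac{3 \left(2 - b\right)}{4} = \frac{3}{2} - \frac{3 b}{4}$)
$j{\left(z,U \right)} = 7 - U$
$M{\left(A \right)} = 12$ ($M{\left(A \right)} = 6 \cdot 2 = 12$)
$u{\left(x \right)} = 9$ ($u{\left(x \right)} = 9 + 0 x = 9 + 0 = 9$)
$r{\left(Z \right)} = -8 - 12 Z$ ($r{\left(Z \right)} = -8 + 3 \left(-4\right) Z = -8 - 12 Z$)
$S{\left(k \right)} = \frac{9}{7 - k}$
$d + S{\left(r{\left(M{\left(2 \right)} \right)} \right)} = -316668 - \frac{9}{-7 - 152} = -316668 - \frac{9}{-159} = -316668 - - \frac{3}{53} = -316668 + \frac{3}{53} = - \frac{16783401}{53}$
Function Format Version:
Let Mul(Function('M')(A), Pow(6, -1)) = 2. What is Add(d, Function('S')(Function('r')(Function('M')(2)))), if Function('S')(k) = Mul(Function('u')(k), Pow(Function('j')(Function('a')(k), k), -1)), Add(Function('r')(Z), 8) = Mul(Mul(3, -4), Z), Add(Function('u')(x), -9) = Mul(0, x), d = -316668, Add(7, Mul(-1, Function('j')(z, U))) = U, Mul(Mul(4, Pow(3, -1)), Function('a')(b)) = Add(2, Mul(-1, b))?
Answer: Rational(-16783401, 53) ≈ -3.1667e+5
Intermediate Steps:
Function('a')(b) = Add(Rational(3, 2), Mul(Rational(-3, 4), b)) (Function('a')(b) = Mul(Rational(3, 4), Add(2, Mul(-1, b))) = Add(Rational(3, 2), Mul(Rational(-3, 4), b)))
Function('j')(z, U) = Add(7, Mul(-1, U))
Function('M')(A) = 12 (Function('M')(A) = Mul(6, 2) = 12)
Function('u')(x) = 9 (Function('u')(x) = Add(9, Mul(0, x)) = Add(9, 0) = 9)
Function('r')(Z) = Add(-8, Mul(-12, Z)) (Function('r')(Z) = Add(-8, Mul(Mul(3, -4), Z)) = Add(-8, Mul(-12, Z)))
Function('S')(k) = Mul(9, Pow(Add(7, Mul(-1, k)), -1))
Add(d, Function('S')(Function('r')(Function('M')(2)))) = Add(-316668, Mul(-9, Pow(Add(-7, Add(-8, Mul(-12, 12))), -1))) = Add(-316668, Mul(-9, Pow(Add(-7, Add(-8, -144)), -1))) = Add(-316668, Mul(-9, Pow(Add(-7, -152), -1))) = Add(-316668, Mul(-9, Pow(-159, -1))) = Add(-316668, Mul(-9, Rational(-1, 159))) = Add(-316668, Rational(3, 53)) = Rational(-16783401, 53)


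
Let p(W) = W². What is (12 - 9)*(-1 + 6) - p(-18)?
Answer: -309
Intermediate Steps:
(12 - 9)*(-1 + 6) - p(-18) = (12 - 9)*(-1 + 6) - 1*(-18)² = 3*5 - 1*324 = 15 - 324 = -309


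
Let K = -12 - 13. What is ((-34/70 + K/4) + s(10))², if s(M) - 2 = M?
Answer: 543169/19600 ≈ 27.713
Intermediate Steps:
s(M) = 2 + M
K = -25
((-34/70 + K/4) + s(10))² = ((-34/70 - 25/4) + (2 + 10))² = ((-34*1/70 - 25*¼) + 12)² = ((-17/35 - 25/4) + 12)² = (-943/140 + 12)² = (737/140)² = 543169/19600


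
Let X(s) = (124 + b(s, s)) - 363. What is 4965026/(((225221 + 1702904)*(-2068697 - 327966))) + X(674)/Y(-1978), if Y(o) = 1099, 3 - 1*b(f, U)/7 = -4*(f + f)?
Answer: 173410111513267676/5078551365715625 ≈ 34.146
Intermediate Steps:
b(f, U) = 21 + 56*f (b(f, U) = 21 - (-28)*(f + f) = 21 - (-28)*2*f = 21 - (-56)*f = 21 + 56*f)
X(s) = -218 + 56*s (X(s) = (124 + (21 + 56*s)) - 363 = (145 + 56*s) - 363 = -218 + 56*s)
4965026/(((225221 + 1702904)*(-2068697 - 327966))) + X(674)/Y(-1978) = 4965026/(((225221 + 1702904)*(-2068697 - 327966))) + (-218 + 56*674)/1099 = 4965026/((1928125*(-2396663))) + (-218 + 37744)*(1/1099) = 4965026/(-4621065846875) + 37526*(1/1099) = 4965026*(-1/4621065846875) + 37526/1099 = -4965026/4621065846875 + 37526/1099 = 173410111513267676/5078551365715625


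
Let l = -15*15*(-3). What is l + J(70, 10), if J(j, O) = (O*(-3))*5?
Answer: 525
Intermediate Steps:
J(j, O) = -15*O (J(j, O) = -3*O*5 = -15*O)
l = 675 (l = -225*(-3) = 675)
l + J(70, 10) = 675 - 15*10 = 675 - 150 = 525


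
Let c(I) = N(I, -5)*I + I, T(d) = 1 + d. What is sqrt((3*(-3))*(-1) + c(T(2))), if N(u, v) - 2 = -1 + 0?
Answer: sqrt(15) ≈ 3.8730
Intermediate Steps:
N(u, v) = 1 (N(u, v) = 2 + (-1 + 0) = 2 - 1 = 1)
c(I) = 2*I (c(I) = 1*I + I = I + I = 2*I)
sqrt((3*(-3))*(-1) + c(T(2))) = sqrt((3*(-3))*(-1) + 2*(1 + 2)) = sqrt(-9*(-1) + 2*3) = sqrt(9 + 6) = sqrt(15)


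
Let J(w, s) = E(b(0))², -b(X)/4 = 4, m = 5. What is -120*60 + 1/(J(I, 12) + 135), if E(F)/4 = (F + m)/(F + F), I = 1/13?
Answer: -63079136/8761 ≈ -7200.0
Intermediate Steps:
b(X) = -16 (b(X) = -4*4 = -16)
I = 1/13 ≈ 0.076923
E(F) = 2*(5 + F)/F (E(F) = 4*((F + 5)/(F + F)) = 4*((5 + F)/((2*F))) = 4*((5 + F)*(1/(2*F))) = 4*((5 + F)/(2*F)) = 2*(5 + F)/F)
J(w, s) = 121/64 (J(w, s) = (2 + 10/(-16))² = (2 + 10*(-1/16))² = (2 - 5/8)² = (11/8)² = 121/64)
-120*60 + 1/(J(I, 12) + 135) = -120*60 + 1/(121/64 + 135) = -7200 + 1/(8761/64) = -7200 + 64/8761 = -63079136/8761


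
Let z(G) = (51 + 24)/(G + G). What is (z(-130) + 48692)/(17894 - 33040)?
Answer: -2531969/787592 ≈ -3.2148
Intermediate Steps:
z(G) = 75/(2*G) (z(G) = 75/((2*G)) = 75*(1/(2*G)) = 75/(2*G))
(z(-130) + 48692)/(17894 - 33040) = ((75/2)/(-130) + 48692)/(17894 - 33040) = ((75/2)*(-1/130) + 48692)/(-15146) = (-15/52 + 48692)*(-1/15146) = (2531969/52)*(-1/15146) = -2531969/787592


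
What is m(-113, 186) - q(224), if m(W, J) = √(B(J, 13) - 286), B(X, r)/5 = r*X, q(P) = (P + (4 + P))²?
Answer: -204304 + 2*√2951 ≈ -2.0420e+5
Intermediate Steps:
q(P) = (4 + 2*P)²
B(X, r) = 5*X*r (B(X, r) = 5*(r*X) = 5*(X*r) = 5*X*r)
m(W, J) = √(-286 + 65*J) (m(W, J) = √(5*J*13 - 286) = √(65*J - 286) = √(-286 + 65*J))
m(-113, 186) - q(224) = √(-286 + 65*186) - 4*(2 + 224)² = √(-286 + 12090) - 4*226² = √11804 - 4*51076 = 2*√2951 - 1*204304 = 2*√2951 - 204304 = -204304 + 2*√2951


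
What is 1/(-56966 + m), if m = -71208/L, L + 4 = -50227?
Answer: -50231/2861387938 ≈ -1.7555e-5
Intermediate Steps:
L = -50231 (L = -4 - 50227 = -50231)
m = 71208/50231 (m = -71208/(-50231) = -71208*(-1/50231) = 71208/50231 ≈ 1.4176)
1/(-56966 + m) = 1/(-56966 + 71208/50231) = 1/(-2861387938/50231) = -50231/2861387938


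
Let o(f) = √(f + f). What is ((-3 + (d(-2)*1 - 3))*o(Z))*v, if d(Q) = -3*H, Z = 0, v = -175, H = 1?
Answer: 0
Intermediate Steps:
d(Q) = -3 (d(Q) = -3*1 = -3)
o(f) = √2*√f (o(f) = √(2*f) = √2*√f)
((-3 + (d(-2)*1 - 3))*o(Z))*v = ((-3 + (-3*1 - 3))*(√2*√0))*(-175) = ((-3 + (-3 - 3))*(√2*0))*(-175) = ((-3 - 6)*0)*(-175) = -9*0*(-175) = 0*(-175) = 0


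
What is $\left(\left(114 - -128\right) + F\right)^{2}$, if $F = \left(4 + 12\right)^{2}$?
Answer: $248004$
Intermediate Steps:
$F = 256$ ($F = 16^{2} = 256$)
$\left(\left(114 - -128\right) + F\right)^{2} = \left(\left(114 - -128\right) + 256\right)^{2} = \left(\left(114 + 128\right) + 256\right)^{2} = \left(242 + 256\right)^{2} = 498^{2} = 248004$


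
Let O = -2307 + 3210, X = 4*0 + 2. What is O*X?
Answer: 1806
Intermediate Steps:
X = 2 (X = 0 + 2 = 2)
O = 903
O*X = 903*2 = 1806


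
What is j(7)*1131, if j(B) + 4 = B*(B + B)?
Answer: 106314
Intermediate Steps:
j(B) = -4 + 2*B**2 (j(B) = -4 + B*(B + B) = -4 + B*(2*B) = -4 + 2*B**2)
j(7)*1131 = (-4 + 2*7**2)*1131 = (-4 + 2*49)*1131 = (-4 + 98)*1131 = 94*1131 = 106314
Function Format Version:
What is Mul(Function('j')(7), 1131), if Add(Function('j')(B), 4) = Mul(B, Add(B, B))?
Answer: 106314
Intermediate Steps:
Function('j')(B) = Add(-4, Mul(2, Pow(B, 2))) (Function('j')(B) = Add(-4, Mul(B, Add(B, B))) = Add(-4, Mul(B, Mul(2, B))) = Add(-4, Mul(2, Pow(B, 2))))
Mul(Function('j')(7), 1131) = Mul(Add(-4, Mul(2, Pow(7, 2))), 1131) = Mul(Add(-4, Mul(2, 49)), 1131) = Mul(Add(-4, 98), 1131) = Mul(94, 1131) = 106314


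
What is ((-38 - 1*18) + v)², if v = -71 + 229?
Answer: 10404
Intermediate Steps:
v = 158
((-38 - 1*18) + v)² = ((-38 - 1*18) + 158)² = ((-38 - 18) + 158)² = (-56 + 158)² = 102² = 10404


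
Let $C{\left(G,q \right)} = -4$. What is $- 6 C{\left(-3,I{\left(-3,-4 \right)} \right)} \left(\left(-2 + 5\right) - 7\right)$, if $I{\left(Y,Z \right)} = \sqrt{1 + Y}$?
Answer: $-96$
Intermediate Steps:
$- 6 C{\left(-3,I{\left(-3,-4 \right)} \right)} \left(\left(-2 + 5\right) - 7\right) = \left(-6\right) \left(-4\right) \left(\left(-2 + 5\right) - 7\right) = 24 \left(3 - 7\right) = 24 \left(-4\right) = -96$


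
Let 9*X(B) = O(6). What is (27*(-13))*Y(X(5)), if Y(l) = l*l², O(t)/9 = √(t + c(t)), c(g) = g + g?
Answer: -18954*√2 ≈ -26805.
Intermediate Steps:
c(g) = 2*g
O(t) = 9*√3*√t (O(t) = 9*√(t + 2*t) = 9*√(3*t) = 9*(√3*√t) = 9*√3*√t)
X(B) = 3*√2 (X(B) = (9*√3*√6)/9 = (27*√2)/9 = 3*√2)
Y(l) = l³
(27*(-13))*Y(X(5)) = (27*(-13))*(3*√2)³ = -18954*√2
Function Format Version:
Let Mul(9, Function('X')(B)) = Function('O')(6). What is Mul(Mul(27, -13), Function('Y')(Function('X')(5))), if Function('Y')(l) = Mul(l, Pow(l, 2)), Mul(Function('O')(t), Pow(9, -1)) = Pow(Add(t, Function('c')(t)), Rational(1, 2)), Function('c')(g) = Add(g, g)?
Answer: Mul(-18954, Pow(2, Rational(1, 2))) ≈ -26805.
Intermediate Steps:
Function('c')(g) = Mul(2, g)
Function('O')(t) = Mul(9, Pow(3, Rational(1, 2)), Pow(t, Rational(1, 2))) (Function('O')(t) = Mul(9, Pow(Add(t, Mul(2, t)), Rational(1, 2))) = Mul(9, Pow(Mul(3, t), Rational(1, 2))) = Mul(9, Mul(Pow(3, Rational(1, 2)), Pow(t, Rational(1, 2)))) = Mul(9, Pow(3, Rational(1, 2)), Pow(t, Rational(1, 2))))
Function('X')(B) = Mul(3, Pow(2, Rational(1, 2))) (Function('X')(B) = Mul(Rational(1, 9), Mul(9, Pow(3, Rational(1, 2)), Pow(6, Rational(1, 2)))) = Mul(Rational(1, 9), Mul(27, Pow(2, Rational(1, 2)))) = Mul(3, Pow(2, Rational(1, 2))))
Function('Y')(l) = Pow(l, 3)
Mul(Mul(27, -13), Function('Y')(Function('X')(5))) = Mul(Mul(27, -13), Pow(Mul(3, Pow(2, Rational(1, 2))), 3)) = Mul(-351, Mul(54, Pow(2, Rational(1, 2)))) = Mul(-18954, Pow(2, Rational(1, 2)))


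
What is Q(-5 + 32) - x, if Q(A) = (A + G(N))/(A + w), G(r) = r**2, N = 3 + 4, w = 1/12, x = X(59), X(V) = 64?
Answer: -19888/325 ≈ -61.194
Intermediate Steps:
x = 64
w = 1/12 ≈ 0.083333
N = 7
Q(A) = (49 + A)/(1/12 + A) (Q(A) = (A + 7**2)/(A + 1/12) = (A + 49)/(1/12 + A) = (49 + A)/(1/12 + A))
Q(-5 + 32) - x = 12*(49 + (-5 + 32))/(1 + 12*(-5 + 32)) - 1*64 = 12*(49 + 27)/(1 + 12*27) - 64 = 12*76/(1 + 324) - 64 = 12*76/325 - 64 = 12*(1/325)*76 - 64 = 912/325 - 64 = -19888/325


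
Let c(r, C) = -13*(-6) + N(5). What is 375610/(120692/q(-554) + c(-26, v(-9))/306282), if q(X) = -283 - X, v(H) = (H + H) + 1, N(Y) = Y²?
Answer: 31176539727420/36965815057 ≈ 843.39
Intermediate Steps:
v(H) = 1 + 2*H (v(H) = 2*H + 1 = 1 + 2*H)
c(r, C) = 103 (c(r, C) = -13*(-6) + 5² = 78 + 25 = 103)
375610/(120692/q(-554) + c(-26, v(-9))/306282) = 375610/(120692/(-283 - 1*(-554)) + 103/306282) = 375610/(120692/(-283 + 554) + 103*(1/306282)) = 375610/(120692/271 + 103/306282) = 375610/(36965815057/83002422) = 375610*(83002422/36965815057) = 31176539727420/36965815057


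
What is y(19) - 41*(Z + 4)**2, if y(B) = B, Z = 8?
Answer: -5885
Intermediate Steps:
y(19) - 41*(Z + 4)**2 = 19 - 41*(8 + 4)**2 = 19 - 41*12**2 = 19 - 41*144 = 19 - 5904 = -5885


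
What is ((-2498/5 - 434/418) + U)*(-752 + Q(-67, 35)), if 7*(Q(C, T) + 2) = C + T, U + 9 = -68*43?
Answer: 3810617424/1463 ≈ 2.6047e+6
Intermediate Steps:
U = -2933 (U = -9 - 68*43 = -9 - 2924 = -2933)
Q(C, T) = -2 + C/7 + T/7 (Q(C, T) = -2 + (C + T)/7 = -2 + (C/7 + T/7) = -2 + C/7 + T/7)
((-2498/5 - 434/418) + U)*(-752 + Q(-67, 35)) = ((-2498/5 - 434/418) - 2933)*(-752 + (-2 + (⅐)*(-67) + (⅐)*35)) = ((-2498*⅕ - 434*1/418) - 2933)*(-752 + (-2 - 67/7 + 5)) = ((-2498/5 - 217/209) - 2933)*(-752 - 46/7) = (-523167/1045 - 2933)*(-5310/7) = -3588152/1045*(-5310/7) = 3810617424/1463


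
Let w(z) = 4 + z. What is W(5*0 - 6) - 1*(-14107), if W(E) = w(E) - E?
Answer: 14111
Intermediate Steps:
W(E) = 4 (W(E) = (4 + E) - E = 4)
W(5*0 - 6) - 1*(-14107) = 4 - 1*(-14107) = 4 + 14107 = 14111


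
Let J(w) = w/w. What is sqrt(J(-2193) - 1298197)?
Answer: 6*I*sqrt(36061) ≈ 1139.4*I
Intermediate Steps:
J(w) = 1
sqrt(J(-2193) - 1298197) = sqrt(1 - 1298197) = sqrt(-1298196) = 6*I*sqrt(36061)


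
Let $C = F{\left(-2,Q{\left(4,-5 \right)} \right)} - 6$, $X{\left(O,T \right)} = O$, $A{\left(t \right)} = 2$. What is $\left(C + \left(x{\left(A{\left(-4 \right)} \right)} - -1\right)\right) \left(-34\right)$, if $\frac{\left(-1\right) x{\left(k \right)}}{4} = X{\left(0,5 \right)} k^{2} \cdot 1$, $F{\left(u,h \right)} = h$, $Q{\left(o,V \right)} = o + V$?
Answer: $204$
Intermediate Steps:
$Q{\left(o,V \right)} = V + o$
$C = -7$ ($C = \left(-5 + 4\right) - 6 = -1 - 6 = -7$)
$x{\left(k \right)} = 0$ ($x{\left(k \right)} = - 4 \cdot 0 k^{2} \cdot 1 = - 4 \cdot 0 \cdot 1 = \left(-4\right) 0 = 0$)
$\left(C + \left(x{\left(A{\left(-4 \right)} \right)} - -1\right)\right) \left(-34\right) = \left(-7 + \left(0 - -1\right)\right) \left(-34\right) = \left(-7 + \left(0 + 1\right)\right) \left(-34\right) = \left(-7 + 1\right) \left(-34\right) = \left(-6\right) \left(-34\right) = 204$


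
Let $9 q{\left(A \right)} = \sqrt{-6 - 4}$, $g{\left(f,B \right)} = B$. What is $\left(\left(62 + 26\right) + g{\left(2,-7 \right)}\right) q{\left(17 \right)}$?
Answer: $9 i \sqrt{10} \approx 28.461 i$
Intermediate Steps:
$q{\left(A \right)} = \frac{i \sqrt{10}}{9}$ ($q{\left(A \right)} = \frac{\sqrt{-6 - 4}}{9} = \frac{\sqrt{-10}}{9} = \frac{i \sqrt{10}}{9}$)
$\left(\left(62 + 26\right) + g{\left(2,-7 \right)}\right) q{\left(17 \right)} = \left(\left(62 + 26\right) - 7\right) \frac{i \sqrt{10}}{9} = \left(88 - 7\right) \frac{i \sqrt{10}}{9} = 81 \frac{i \sqrt{10}}{9} = 9 i \sqrt{10}$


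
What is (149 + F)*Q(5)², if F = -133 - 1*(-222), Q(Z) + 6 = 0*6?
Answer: 8568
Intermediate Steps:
Q(Z) = -6 (Q(Z) = -6 + 0*6 = -6 + 0 = -6)
F = 89 (F = -133 + 222 = 89)
(149 + F)*Q(5)² = (149 + 89)*(-6)² = 238*36 = 8568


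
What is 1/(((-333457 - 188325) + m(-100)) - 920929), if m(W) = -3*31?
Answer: -1/1442804 ≈ -6.9309e-7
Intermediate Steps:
m(W) = -93
1/(((-333457 - 188325) + m(-100)) - 920929) = 1/(((-333457 - 188325) - 93) - 920929) = 1/((-521782 - 93) - 920929) = 1/(-521875 - 920929) = 1/(-1442804) = -1/1442804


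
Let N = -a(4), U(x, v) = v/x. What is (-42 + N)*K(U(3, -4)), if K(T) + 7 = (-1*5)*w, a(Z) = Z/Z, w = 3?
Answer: 946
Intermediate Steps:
a(Z) = 1
K(T) = -22 (K(T) = -7 - 1*5*3 = -7 - 5*3 = -7 - 15 = -22)
N = -1 (N = -1*1 = -1)
(-42 + N)*K(U(3, -4)) = (-42 - 1)*(-22) = -43*(-22) = 946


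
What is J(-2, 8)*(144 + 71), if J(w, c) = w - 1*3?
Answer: -1075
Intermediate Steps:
J(w, c) = -3 + w (J(w, c) = w - 3 = -3 + w)
J(-2, 8)*(144 + 71) = (-3 - 2)*(144 + 71) = -5*215 = -1075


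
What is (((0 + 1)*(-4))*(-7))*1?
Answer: 28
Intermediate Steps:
(((0 + 1)*(-4))*(-7))*1 = ((1*(-4))*(-7))*1 = -4*(-7)*1 = 28*1 = 28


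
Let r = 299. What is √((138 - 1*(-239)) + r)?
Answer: 26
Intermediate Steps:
√((138 - 1*(-239)) + r) = √((138 - 1*(-239)) + 299) = √((138 + 239) + 299) = √(377 + 299) = √676 = 26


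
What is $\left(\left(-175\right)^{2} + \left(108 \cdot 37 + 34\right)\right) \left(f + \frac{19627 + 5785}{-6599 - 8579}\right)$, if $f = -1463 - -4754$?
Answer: $\frac{865082125915}{7589} \approx 1.1399 \cdot 10^{8}$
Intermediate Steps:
$f = 3291$ ($f = -1463 + 4754 = 3291$)
$\left(\left(-175\right)^{2} + \left(108 \cdot 37 + 34\right)\right) \left(f + \frac{19627 + 5785}{-6599 - 8579}\right) = \left(\left(-175\right)^{2} + \left(108 \cdot 37 + 34\right)\right) \left(3291 + \frac{19627 + 5785}{-6599 - 8579}\right) = \left(30625 + \left(3996 + 34\right)\right) \left(3291 + \frac{25412}{-15178}\right) = \left(30625 + 4030\right) \left(3291 + 25412 \left(- \frac{1}{15178}\right)\right) = 34655 \left(3291 - \frac{12706}{7589}\right) = 34655 \cdot \frac{24962693}{7589} = \frac{865082125915}{7589}$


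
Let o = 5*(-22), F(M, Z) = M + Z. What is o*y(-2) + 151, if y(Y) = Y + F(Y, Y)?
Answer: 811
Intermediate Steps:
o = -110
y(Y) = 3*Y (y(Y) = Y + (Y + Y) = Y + 2*Y = 3*Y)
o*y(-2) + 151 = -330*(-2) + 151 = -110*(-6) + 151 = 660 + 151 = 811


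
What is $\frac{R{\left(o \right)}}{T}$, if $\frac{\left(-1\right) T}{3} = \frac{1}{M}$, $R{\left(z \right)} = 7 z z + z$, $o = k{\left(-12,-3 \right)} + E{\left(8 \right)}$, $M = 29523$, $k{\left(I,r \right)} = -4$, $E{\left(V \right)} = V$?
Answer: $-1141556$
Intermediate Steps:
$o = 4$ ($o = -4 + 8 = 4$)
$R{\left(z \right)} = z + 7 z^{2}$ ($R{\left(z \right)} = 7 z^{2} + z = z + 7 z^{2}$)
$T = - \frac{1}{9841}$ ($T = - \frac{3}{29523} = \left(-3\right) \frac{1}{29523} = - \frac{1}{9841} \approx -0.00010162$)
$\frac{R{\left(o \right)}}{T} = \frac{4 \left(1 + 7 \cdot 4\right)}{- \frac{1}{9841}} = 4 \left(1 + 28\right) \left(-9841\right) = 4 \cdot 29 \left(-9841\right) = 116 \left(-9841\right) = -1141556$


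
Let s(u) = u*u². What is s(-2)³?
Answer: -512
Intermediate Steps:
s(u) = u³
s(-2)³ = ((-2)³)³ = (-8)³ = -512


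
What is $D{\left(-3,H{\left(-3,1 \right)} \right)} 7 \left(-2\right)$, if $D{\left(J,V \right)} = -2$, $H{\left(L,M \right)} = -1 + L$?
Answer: $28$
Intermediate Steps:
$D{\left(-3,H{\left(-3,1 \right)} \right)} 7 \left(-2\right) = \left(-2\right) 7 \left(-2\right) = \left(-14\right) \left(-2\right) = 28$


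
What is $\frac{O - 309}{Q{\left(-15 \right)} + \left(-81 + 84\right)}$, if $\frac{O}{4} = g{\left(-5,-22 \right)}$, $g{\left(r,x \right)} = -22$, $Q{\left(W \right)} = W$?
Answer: $\frac{397}{12} \approx 33.083$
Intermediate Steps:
$O = -88$ ($O = 4 \left(-22\right) = -88$)
$\frac{O - 309}{Q{\left(-15 \right)} + \left(-81 + 84\right)} = \frac{-88 - 309}{-15 + \left(-81 + 84\right)} = - \frac{397}{-15 + 3} = - \frac{397}{-12} = \left(-397\right) \left(- \frac{1}{12}\right) = \frac{397}{12}$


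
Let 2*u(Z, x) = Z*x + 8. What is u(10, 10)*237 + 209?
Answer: 13007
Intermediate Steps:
u(Z, x) = 4 + Z*x/2 (u(Z, x) = (Z*x + 8)/2 = (8 + Z*x)/2 = 4 + Z*x/2)
u(10, 10)*237 + 209 = (4 + (1/2)*10*10)*237 + 209 = (4 + 50)*237 + 209 = 54*237 + 209 = 12798 + 209 = 13007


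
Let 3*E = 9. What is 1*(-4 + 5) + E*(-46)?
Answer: -137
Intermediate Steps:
E = 3 (E = (⅓)*9 = 3)
1*(-4 + 5) + E*(-46) = 1*(-4 + 5) + 3*(-46) = 1*1 - 138 = 1 - 138 = -137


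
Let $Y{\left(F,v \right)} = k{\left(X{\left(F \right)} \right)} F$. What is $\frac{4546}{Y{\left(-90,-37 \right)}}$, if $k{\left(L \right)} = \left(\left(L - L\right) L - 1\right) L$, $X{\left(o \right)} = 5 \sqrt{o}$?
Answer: $- \frac{2273 i \sqrt{10}}{6750} \approx - 1.0649 i$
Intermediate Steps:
$k{\left(L \right)} = - L$ ($k{\left(L \right)} = \left(0 L - 1\right) L = \left(0 - 1\right) L = - L$)
$Y{\left(F,v \right)} = - 5 F^{\frac{3}{2}}$ ($Y{\left(F,v \right)} = - 5 \sqrt{F} F = - 5 F^{\frac{3}{2}}$)
$\frac{4546}{Y{\left(-90,-37 \right)}} = \frac{4546}{\left(-5\right) \left(-90\right)^{\frac{3}{2}}} = \frac{4546}{\left(-5\right) \left(- 270 i \sqrt{10}\right)} = \frac{4546}{1350 i \sqrt{10}} = 4546 \left(- \frac{i \sqrt{10}}{13500}\right) = - \frac{2273 i \sqrt{10}}{6750}$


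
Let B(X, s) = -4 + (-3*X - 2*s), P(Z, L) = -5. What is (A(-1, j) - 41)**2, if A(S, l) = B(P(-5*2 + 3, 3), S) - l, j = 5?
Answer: 1089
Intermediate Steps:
B(X, s) = -4 - 3*X - 2*s
A(S, l) = 11 - l - 2*S (A(S, l) = (-4 - 3*(-5) - 2*S) - l = (-4 + 15 - 2*S) - l = (11 - 2*S) - l = 11 - l - 2*S)
(A(-1, j) - 41)**2 = ((11 - 1*5 - 2*(-1)) - 41)**2 = ((11 - 5 + 2) - 41)**2 = (8 - 41)**2 = (-33)**2 = 1089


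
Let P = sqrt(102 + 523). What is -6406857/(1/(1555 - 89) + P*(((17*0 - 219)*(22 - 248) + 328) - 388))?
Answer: -9392452362/1811756101 ≈ -5.1842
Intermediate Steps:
P = 25 (P = sqrt(625) = 25)
-6406857/(1/(1555 - 89) + P*(((17*0 - 219)*(22 - 248) + 328) - 388)) = -6406857/(1/(1555 - 89) + 25*(((17*0 - 219)*(22 - 248) + 328) - 388)) = -6406857/(1/1466 + 25*(((0 - 219)*(-226) + 328) - 388)) = -6406857/(1/1466 + 25*((-219*(-226) + 328) - 388)) = -6406857/(1/1466 + 25*((49494 + 328) - 388)) = -6406857/(1/1466 + 25*(49822 - 388)) = -6406857/(1/1466 + 25*49434) = -6406857/(1/1466 + 1235850) = -6406857/1811756101/1466 = -6406857*1466/1811756101 = -9392452362/1811756101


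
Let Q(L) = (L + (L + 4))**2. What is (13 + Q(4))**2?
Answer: 24649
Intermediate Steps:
Q(L) = (4 + 2*L)**2 (Q(L) = (L + (4 + L))**2 = (4 + 2*L)**2)
(13 + Q(4))**2 = (13 + 4*(2 + 4)**2)**2 = (13 + 4*6**2)**2 = (13 + 4*36)**2 = (13 + 144)**2 = 157**2 = 24649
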